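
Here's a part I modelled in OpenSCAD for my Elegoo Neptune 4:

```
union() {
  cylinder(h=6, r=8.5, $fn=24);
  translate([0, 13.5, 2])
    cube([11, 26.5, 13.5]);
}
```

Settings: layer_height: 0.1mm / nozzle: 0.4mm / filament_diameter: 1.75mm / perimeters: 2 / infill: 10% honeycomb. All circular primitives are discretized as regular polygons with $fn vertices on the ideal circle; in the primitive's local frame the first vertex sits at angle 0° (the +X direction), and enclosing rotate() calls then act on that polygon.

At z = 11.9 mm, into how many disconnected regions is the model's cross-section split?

1

At z = 11.9 mm: the cylinder is absent (z outside [0, 6]); the cube at (0, 13.5) (footprint 11×26.5) is included at this height; Taking the union: only the 11×26.5 cube at (0, 13.5) is present, so the union is just that shape — 1 connected region. The result has 1 disconnected region.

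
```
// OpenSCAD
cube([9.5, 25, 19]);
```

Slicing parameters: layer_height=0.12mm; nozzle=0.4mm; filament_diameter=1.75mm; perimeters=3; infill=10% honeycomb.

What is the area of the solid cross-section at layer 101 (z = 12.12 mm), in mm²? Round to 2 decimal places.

At z = 12.12 mm: the 9.5×25 cube contributes its full rectangle (area 237.50 mm²). Overall, the cross-section is a single solid region. Net area = 237.50 mm².

237.50 mm²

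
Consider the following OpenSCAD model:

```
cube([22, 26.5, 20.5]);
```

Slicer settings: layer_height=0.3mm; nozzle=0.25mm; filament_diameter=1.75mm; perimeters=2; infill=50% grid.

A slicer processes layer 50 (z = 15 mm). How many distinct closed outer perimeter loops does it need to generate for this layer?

1

At z = 15 mm: the cube (footprint 22×26.5) is included at this height. The result has 1 disconnected region.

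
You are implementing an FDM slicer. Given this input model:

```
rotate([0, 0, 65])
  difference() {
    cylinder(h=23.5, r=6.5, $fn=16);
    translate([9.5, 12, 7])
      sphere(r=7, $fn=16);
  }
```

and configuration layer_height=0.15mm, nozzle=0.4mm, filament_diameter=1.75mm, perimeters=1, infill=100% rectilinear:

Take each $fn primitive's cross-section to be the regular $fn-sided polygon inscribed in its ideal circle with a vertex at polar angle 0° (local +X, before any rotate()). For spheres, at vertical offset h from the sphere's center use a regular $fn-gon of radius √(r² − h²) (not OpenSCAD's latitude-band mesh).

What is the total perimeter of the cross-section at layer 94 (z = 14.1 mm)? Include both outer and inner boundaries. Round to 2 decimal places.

At z = 14.1 mm: the cylinder: section is a regular 16-gon, circumradius r=6.5 (perimeter = 2·16·6.500·sin(180°/16) = 40.58 mm); the sphere at (9.5, 12) is not intersected at this z (|z−center|=7.100 > r=7); After the difference (first − rest): none of the subtracted shapes is present at this height, so the r=6.5 cylinder is unchanged — boundary = 40.58 mm; (whole slice rotated 65° about Z — lengths, areas and connectivity unchanged). Overall, the cross-section is a single solid region. Total boundary length (outer) = 40.58 mm.

40.58 mm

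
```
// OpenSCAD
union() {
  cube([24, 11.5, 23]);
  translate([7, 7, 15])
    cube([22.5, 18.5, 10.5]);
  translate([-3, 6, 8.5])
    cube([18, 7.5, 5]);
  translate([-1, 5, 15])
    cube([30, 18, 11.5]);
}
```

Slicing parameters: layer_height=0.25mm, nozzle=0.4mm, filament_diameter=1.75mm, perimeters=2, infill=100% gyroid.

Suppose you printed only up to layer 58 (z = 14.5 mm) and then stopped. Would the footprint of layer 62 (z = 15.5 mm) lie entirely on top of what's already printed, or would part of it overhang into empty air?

Compare the two slices. At z = 14.5: the 24×11.5 cube contributes its full rectangle (area 276.00 mm²); the cube at (7, 7) is not intersected at this z (z outside [15, 25.5]); the cube at (-3, 6) does not reach this height (z outside [8.5, 13.5]); the cube at (-1, 5) is absent (z outside [15, 26.5]); Combining (union): only the 24×11.5 cube is present, so the union is just that shape — area = 276.00 mm². At z = 15.5: the cube (footprint 24×11.5) is included at this height (area 276.00 mm²); the cube at (7, 7) (footprint 22.5×18.5) is included at this height (area 416.25 mm²); the cube at (-3, 6) is not intersected at this z (z outside [8.5, 13.5]); the cube at (-1, 5) is present — its section is the full 30×18 rectangle (area 540.00 mm²); Combining (union): the regions partially overlap — summed areas 1232.25 mm² minus the doubly-counted overlap 508.00 mm² gives 724.25 mm² — area = 724.25 mm². Checking containment: at z = 15.5 the cross-section extends beyond the z = 14.5 cross-section by about 448.25 mm².

part overhangs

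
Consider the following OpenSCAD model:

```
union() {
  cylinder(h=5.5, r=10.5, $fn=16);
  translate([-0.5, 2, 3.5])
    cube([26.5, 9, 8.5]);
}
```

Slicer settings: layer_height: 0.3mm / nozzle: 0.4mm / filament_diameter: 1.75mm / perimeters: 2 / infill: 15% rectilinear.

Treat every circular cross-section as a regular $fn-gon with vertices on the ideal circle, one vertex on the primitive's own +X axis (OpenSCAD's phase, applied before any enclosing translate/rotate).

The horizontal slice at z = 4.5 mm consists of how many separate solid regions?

1

At z = 4.5 mm: the cylinder: section is a regular 16-gon, circumradius r=10.5; the cube at (-0.5, 2) is present — its section is the full 26.5×9 rectangle; Taking the union: the regions partially overlap (shared area 68.00 mm²), so overlapping operands fuse into one piece — 1 connected region. The result has 1 disconnected region.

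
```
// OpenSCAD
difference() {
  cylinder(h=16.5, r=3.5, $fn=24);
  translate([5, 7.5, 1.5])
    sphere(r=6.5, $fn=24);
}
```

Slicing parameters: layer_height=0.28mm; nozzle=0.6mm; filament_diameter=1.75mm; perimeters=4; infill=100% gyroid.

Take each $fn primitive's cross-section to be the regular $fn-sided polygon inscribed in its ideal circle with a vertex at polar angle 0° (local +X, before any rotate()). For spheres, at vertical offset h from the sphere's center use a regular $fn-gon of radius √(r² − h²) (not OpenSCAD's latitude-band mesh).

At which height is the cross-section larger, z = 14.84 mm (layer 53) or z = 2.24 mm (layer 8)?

Layer 53 (z = 14.84): the cylinder: section is a regular 24-gon, circumradius r=3.5 (area = (24/2)·3.500²·sin(360°/24) = 38.05 mm²); the sphere at (5, 7.5) is absent (|z−center|=13.340 > r=6.5); After the difference (first − rest): none of the subtracted shapes is present at this height, so the r=3.5 cylinder is unchanged — area = 38.05 mm². So its area = 38.05 mm². Layer 8 (z = 2.24): the r=3.5 cylinder contributes a regular 24-gon of circumradius 3.5 (area = (24/2)·3.500²·sin(360°/24) = 38.05 mm²); the r=6.5 sphere at (5, 7.5) contributes a regular 24-gon of circumradius √(6.5²−0.74²) = 6.458 (area = (24/2)·6.458²·sin(360°/24) = 129.52 mm²); Subtracting the remaining from the first: starting from the r=3.5 cylinder (38.05 mm²), the r=6.5 sphere at (5, 7.5) partially overlaps it — only the 2.32 mm² overlap (of its 129.52 mm²) is removed, clipping the outline — area = 35.73 mm². So its area = 35.73 mm². Layer 53 is larger (38.05 vs 35.73 mm²).

layer 53 (z = 14.84 mm)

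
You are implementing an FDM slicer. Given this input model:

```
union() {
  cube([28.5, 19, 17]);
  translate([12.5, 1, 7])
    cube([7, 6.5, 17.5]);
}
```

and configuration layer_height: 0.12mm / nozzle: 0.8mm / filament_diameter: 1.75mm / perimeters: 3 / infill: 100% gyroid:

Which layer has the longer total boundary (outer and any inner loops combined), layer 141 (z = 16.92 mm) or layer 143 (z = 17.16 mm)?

Layer 141 (z = 16.92): the cube is present — its section is the full 28.5×19 rectangle (perimeter 95.00 mm); the cube at (12.5, 1) (footprint 7×6.5) is included at this height (perimeter 27.00 mm); Taking the union: the 7×6.5 cube at (12.5, 1) lies entirely inside the 28.5×19 cube, so the union is just the 28.5×19 cube — boundary = 95.00 mm. So its perimeter = 95.00 mm. Layer 143 (z = 17.16): the cube is not intersected at this z (z outside [0, 17]); the cube at (12.5, 1) is present — its section is the full 7×6.5 rectangle (perimeter 27.00 mm); Taking the union: only the 7×6.5 cube at (12.5, 1) is present, so the union is just that shape — boundary = 27.00 mm. So its perimeter = 27.00 mm. Layer 141 is larger (95.00 vs 27.00 mm).

layer 141 (z = 16.92 mm)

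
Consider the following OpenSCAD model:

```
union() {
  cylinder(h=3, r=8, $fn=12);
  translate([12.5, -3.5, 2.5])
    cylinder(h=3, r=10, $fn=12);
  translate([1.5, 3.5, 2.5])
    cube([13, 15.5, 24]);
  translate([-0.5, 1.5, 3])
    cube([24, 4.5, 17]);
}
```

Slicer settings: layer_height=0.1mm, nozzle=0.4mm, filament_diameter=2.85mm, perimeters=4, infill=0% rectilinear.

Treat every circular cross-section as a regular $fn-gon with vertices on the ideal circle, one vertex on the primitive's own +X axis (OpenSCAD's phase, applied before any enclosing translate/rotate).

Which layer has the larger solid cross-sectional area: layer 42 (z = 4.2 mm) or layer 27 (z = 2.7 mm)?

Layer 42 (z = 4.2): the cylinder is not intersected at this z (z outside [0, 3]); the r=10 cylinder at (12.5, -3.5) contributes a regular 12-gon of circumradius 10 (area = (12/2)·10.000²·sin(360°/12) = 300.00 mm²); the cube at (1.5, 3.5) is present — its section is the full 13×15.5 rectangle (area 201.50 mm²); the cube at (-0.5, 1.5) (footprint 24×4.5) is included at this height (area 108.00 mm²); Merging all regions: the regions partially overlap — summed areas 609.50 mm² minus the doubly-counted overlap 89.20 mm² gives 520.30 mm² — area = 520.30 mm². So its area = 520.30 mm². Layer 27 (z = 2.7): the r=8 cylinder contributes a regular 12-gon of circumradius 8 (area = (12/2)·8.000²·sin(360°/12) = 192.00 mm²); the r=10 cylinder at (12.5, -3.5) contributes a regular 12-gon of circumradius 10 (area = (12/2)·10.000²·sin(360°/12) = 300.00 mm²); the cube at (1.5, 3.5) is present — its section is the full 13×15.5 rectangle (area 201.50 mm²); the cube at (-0.5, 1.5) is absent (z outside [3, 20]); Taking the union: the regions partially overlap — summed areas 693.50 mm² minus the doubly-counted overlap 70.27 mm² gives 623.23 mm² — area = 623.23 mm². So its area = 623.23 mm². Layer 27 is larger (623.23 vs 520.30 mm²).

layer 27 (z = 2.7 mm)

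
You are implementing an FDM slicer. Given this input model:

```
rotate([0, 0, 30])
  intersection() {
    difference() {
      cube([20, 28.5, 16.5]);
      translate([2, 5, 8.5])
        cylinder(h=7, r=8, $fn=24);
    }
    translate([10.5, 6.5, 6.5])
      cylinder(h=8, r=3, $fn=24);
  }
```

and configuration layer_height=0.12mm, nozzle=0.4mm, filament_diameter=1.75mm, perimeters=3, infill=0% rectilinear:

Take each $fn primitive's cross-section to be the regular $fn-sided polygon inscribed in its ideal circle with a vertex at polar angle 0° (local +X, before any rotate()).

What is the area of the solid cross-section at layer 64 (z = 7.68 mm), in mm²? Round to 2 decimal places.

At z = 7.68 mm: the cube is present — its section is the full 20×28.5 rectangle (area 570.00 mm²); the cylinder at (2, 5) does not reach this height (z outside [8.5, 15.5]); Taking the first minus the rest: none of the subtracted shapes is present at this height, so the 20×28.5 cube is unchanged — area = 570.00 mm²; the r=3 cylinder at (10.5, 6.5) gives a regular 24-gon of circumradius 3 (constant along its height) (area = (24/2)·3.000²·sin(360°/24) = 27.95 mm²); After intersecting: the r=3 cylinder at (10.5, 6.5) lies inside the result so far, so the common part is the r=3 cylinder at (10.5, 6.5) itself — area = 27.95 mm²; (rotated 30° about Z; rotation is an isometry so areas/perimeters/island counts are preserved). Overall, the cross-section is a single solid region. Net area = 27.95 mm².

27.95 mm²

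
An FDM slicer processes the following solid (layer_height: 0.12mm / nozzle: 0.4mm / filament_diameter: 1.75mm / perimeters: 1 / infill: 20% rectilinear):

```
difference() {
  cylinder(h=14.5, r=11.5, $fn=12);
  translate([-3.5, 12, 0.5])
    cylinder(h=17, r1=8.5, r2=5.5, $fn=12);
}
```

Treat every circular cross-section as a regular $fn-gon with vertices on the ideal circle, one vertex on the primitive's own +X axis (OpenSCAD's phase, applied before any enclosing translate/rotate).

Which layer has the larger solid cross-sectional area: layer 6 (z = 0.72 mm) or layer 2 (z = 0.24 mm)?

layer 2 (z = 0.24 mm)

Layer 6 (z = 0.72): the cylinder: section is a regular 12-gon, circumradius r=11.5 (area = (12/2)·11.500²·sin(360°/12) = 396.75 mm²); the cone at (-3.5, 12): at t=0.013 of its height the radius interpolates to r₁+(r₂−r₁)t = 8.461, giving a regular 12-gon of that circumradius (area = (12/2)·8.461²·sin(360°/12) = 214.77 mm²); After the difference (first − rest): starting from the r=11.5 cylinder (396.75 mm²), the cone at (-3.5, 12) partially overlaps it — only the 71.16 mm² overlap (of its 214.77 mm²) is removed, clipping the outline — area = 325.59 mm². So its area = 325.59 mm². Layer 2 (z = 0.24): the r=11.5 cylinder gives a regular 12-gon of circumradius 11.5 (constant along its height) (area = (12/2)·11.500²·sin(360°/12) = 396.75 mm²); the cone at (-3.5, 12) is not intersected at this z (z outside [0.5, 17.5]); Subtracting the remaining from the first: none of the subtracted shapes is present at this height, so the r=11.5 cylinder is unchanged — area = 396.75 mm². So its area = 396.75 mm². Layer 2 is larger (396.75 vs 325.59 mm²).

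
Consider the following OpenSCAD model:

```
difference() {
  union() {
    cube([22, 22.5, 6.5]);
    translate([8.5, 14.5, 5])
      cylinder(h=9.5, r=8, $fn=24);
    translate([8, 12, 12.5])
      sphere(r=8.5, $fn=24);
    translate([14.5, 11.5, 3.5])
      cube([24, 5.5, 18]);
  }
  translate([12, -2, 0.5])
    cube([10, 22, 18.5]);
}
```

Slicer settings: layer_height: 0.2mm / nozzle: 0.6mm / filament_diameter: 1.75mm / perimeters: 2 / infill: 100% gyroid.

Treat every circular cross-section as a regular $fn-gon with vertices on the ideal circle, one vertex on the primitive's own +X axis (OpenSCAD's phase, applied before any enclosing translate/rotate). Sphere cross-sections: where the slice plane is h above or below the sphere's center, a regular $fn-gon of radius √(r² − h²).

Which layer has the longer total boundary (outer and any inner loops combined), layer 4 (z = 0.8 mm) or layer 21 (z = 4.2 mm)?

layer 21 (z = 4.2 mm)

Layer 4 (z = 0.8): the cube (footprint 22×22.5) is included at this height (perimeter 89.00 mm); the cylinder at (8.5, 14.5) is absent (z outside [5, 14.5]); the sphere at (8, 12) does not reach this height (|z−center|=11.700 > r=8.5); the cube at (14.5, 11.5) is not intersected at this z (z outside [3.5, 21.5]); Merging all regions: only the 22×22.5 cube is present, so the union is just that shape — boundary = 89.00 mm; the cube at (12, -2) is present — its section is the full 10×22 rectangle (perimeter 64.00 mm); After the difference (first − rest): starting from the result so far, the 10×22 cube at (12, -2) partially overlaps it — only the 200.00 mm² overlap (of its 220.00 mm²) is removed, clipping the outline — boundary = 89.00 mm. So its perimeter = 89.00 mm. Layer 21 (z = 4.2): the 22×22.5 cube contributes its full rectangle (perimeter 89.00 mm); the cylinder at (8.5, 14.5) is not intersected at this z (z outside [5, 14.5]); the sphere at (8, 12): section is a regular 24-gon, circumradius = √(r²−h²) = √(8.5²−8.3²) = 1.833 (perimeter = 2·24·1.833·sin(180°/24) = 11.48 mm); the cube at (14.5, 11.5) (footprint 24×5.5) is included at this height (perimeter 59.00 mm); Taking the union: the regions partially overlap (shared area 51.69 mm²), so the edge portions inside another operand are dropped and the merged outline is re-measured after clipping — boundary = 122.00 mm; the cube at (12, -2) is present — its section is the full 10×22 rectangle (perimeter 64.00 mm); After the difference (first − rest): starting from that combined region, the 10×22 cube at (12, -2) partially overlaps it — only the 200.00 mm² overlap (of its 220.00 mm²) is removed, clipping the outline — boundary = 133.00 mm. So its perimeter = 133.00 mm. Layer 21 is larger (133.00 vs 89.00 mm).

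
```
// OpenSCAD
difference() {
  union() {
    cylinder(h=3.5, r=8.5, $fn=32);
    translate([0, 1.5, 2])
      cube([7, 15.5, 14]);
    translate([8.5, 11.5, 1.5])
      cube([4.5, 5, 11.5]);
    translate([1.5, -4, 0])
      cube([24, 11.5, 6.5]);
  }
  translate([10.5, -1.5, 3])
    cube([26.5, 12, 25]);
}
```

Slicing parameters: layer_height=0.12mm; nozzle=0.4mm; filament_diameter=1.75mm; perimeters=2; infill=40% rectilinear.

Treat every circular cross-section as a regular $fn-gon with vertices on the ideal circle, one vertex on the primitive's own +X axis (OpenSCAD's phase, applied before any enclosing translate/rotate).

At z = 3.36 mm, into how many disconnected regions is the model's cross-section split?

At z = 3.36 mm: the r=8.5 cylinder gives a regular 32-gon of circumradius 8.5 (constant along its height); the cube at (0, 1.5) (footprint 7×15.5) is included at this height; the 4.5×5 cube at (8.5, 11.5) contributes its full rectangle; the cube at (1.5, -4) is present — its section is the full 24×11.5 rectangle; Taking the union: the regions partially overlap (shared area 113.72 mm²), so overlapping operands fuse into one piece — 2 connected regions; the cube at (10.5, -1.5) is present — its section is the full 26.5×12 rectangle; After the difference (first − rest): starting from the result so far, the 26.5×12 cube at (10.5, -1.5) partially overlaps it — only the 135.00 mm² overlap (of its 318.00 mm²) is removed, clipping the outline — 2 connected regions. The result has 2 disconnected regions.

2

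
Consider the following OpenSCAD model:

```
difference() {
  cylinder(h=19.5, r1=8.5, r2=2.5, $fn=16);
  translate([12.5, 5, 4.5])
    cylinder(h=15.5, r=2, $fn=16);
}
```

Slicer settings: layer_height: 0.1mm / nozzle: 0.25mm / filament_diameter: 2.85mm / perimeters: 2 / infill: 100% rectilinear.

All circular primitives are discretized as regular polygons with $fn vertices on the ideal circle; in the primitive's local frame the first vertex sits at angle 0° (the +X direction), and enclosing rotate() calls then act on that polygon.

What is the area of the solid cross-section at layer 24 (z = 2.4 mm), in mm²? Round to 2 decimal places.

At z = 2.4 mm: the cone (r1=8.5→r2=2.5) has section circumradius 7.762 here — a regular 16-gon (area = (16/2)·7.762²·sin(360°/16) = 184.43 mm²); the cylinder at (12.5, 5) is absent (z outside [4.5, 20]); After the difference (first − rest): none of the subtracted shapes is present at this height, so the cone is unchanged — area = 184.43 mm². Overall, the cross-section is a single solid region. Net area = 184.43 mm².

184.43 mm²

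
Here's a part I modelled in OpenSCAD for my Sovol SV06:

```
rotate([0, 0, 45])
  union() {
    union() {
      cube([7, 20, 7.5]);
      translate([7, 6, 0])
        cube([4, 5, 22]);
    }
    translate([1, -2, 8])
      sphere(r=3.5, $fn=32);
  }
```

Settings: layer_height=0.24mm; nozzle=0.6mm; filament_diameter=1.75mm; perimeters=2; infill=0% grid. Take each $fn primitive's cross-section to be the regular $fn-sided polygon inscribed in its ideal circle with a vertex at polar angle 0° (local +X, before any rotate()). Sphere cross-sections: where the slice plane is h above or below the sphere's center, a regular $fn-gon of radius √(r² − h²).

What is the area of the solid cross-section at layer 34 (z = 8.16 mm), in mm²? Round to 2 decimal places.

58.16 mm²

At z = 8.16 mm: the cube is absent (z outside [0, 7.5]); the 4×5 cube at (7, 6) contributes its full rectangle (area 20.00 mm²); Combining (union): only the 4×5 cube at (7, 6) is present, so the union is just that shape — area = 20.00 mm²; the r=3.5 sphere at (1, -2) contributes a regular 32-gon of circumradius √(3.5²−0.16²) = 3.496 (area = (32/2)·3.496²·sin(360°/32) = 38.16 mm²); Merging all regions: the 2 present regions are separate (no shared area or edge), so areas and boundary lengths simply add and each stays a separate island — area = 58.16 mm²; (rotated 45° about Z; rotation is an isometry so areas/perimeters/island counts are preserved). Overall, the cross-section has 2 separate islands. Net area = 58.16 mm².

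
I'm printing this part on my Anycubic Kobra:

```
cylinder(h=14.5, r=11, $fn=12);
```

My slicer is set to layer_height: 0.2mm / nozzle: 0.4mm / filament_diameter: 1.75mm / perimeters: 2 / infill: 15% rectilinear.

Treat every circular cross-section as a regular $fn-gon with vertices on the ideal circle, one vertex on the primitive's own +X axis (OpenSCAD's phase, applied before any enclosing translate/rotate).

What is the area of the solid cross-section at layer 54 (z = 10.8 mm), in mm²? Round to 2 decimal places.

At z = 10.8 mm: the cylinder: section is a regular 12-gon, circumradius r=11 (area = (12/2)·11.000²·sin(360°/12) = 363.00 mm²). Overall, the cross-section is a single solid region. Net area = 363.00 mm².

363.00 mm²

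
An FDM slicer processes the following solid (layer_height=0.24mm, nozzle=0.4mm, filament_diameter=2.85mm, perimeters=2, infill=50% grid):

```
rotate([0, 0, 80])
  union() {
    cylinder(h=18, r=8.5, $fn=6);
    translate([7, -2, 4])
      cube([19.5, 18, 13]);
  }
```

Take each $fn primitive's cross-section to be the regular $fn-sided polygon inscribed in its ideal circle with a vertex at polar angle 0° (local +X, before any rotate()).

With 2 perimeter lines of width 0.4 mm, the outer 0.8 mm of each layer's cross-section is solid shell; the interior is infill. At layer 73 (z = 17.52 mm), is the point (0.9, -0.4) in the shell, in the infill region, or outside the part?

infill

At z = 17.52 mm: the r=8.5 cylinder contributes a regular 6-gon of circumradius 8.5; the cube at (7, -2) is not intersected at this z (z outside [4, 17]); Combining (union): only the r=8.5 cylinder is present, so the union is just that shape — 1 connected region; (whole slice rotated 80° about Z — lengths, areas and connectivity unchanged). Overall, the cross-section is a single solid region. Undo the 80° rotation: the query point maps to (-0.238, -0.956) in the un-rotated model frame. The nearest boundary edge runs (-4.25, -7.36)→(4.25, -7.36); distance from the point to it = 6.41 mm. The point is inside the cross-section and 6.41 mm from the nearest boundary — more than the 0.8 mm shell width (2 × 0.4), so it's in the infill interior.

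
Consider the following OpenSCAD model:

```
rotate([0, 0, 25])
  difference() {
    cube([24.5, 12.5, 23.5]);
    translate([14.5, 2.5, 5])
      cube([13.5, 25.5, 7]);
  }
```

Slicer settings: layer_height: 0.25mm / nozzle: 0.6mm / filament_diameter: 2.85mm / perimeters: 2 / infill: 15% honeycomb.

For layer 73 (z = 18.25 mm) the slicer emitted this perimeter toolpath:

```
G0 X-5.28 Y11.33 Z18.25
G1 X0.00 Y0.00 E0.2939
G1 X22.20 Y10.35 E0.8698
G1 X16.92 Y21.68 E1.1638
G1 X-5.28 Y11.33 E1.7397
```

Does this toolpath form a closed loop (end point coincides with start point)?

yes

Start point (G0): (-5.28, 11.33). End point (last G1): the path returns to the start — closed.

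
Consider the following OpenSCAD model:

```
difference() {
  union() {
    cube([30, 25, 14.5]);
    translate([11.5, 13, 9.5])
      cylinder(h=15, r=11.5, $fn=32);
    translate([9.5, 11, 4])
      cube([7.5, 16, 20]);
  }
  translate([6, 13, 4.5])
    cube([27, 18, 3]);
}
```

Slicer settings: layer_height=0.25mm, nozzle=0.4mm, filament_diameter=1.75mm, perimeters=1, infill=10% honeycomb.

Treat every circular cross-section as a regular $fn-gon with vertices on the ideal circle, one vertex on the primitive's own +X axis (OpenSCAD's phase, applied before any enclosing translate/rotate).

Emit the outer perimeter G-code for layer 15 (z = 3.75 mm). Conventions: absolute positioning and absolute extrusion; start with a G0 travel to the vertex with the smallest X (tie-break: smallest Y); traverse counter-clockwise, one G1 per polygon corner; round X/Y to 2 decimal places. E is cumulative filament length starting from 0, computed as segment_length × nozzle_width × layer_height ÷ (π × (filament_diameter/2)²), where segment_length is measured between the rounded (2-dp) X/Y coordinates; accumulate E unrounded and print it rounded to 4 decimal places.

At z = 3.75 mm: the 30×25 cube contributes its full rectangle; the cylinder at (11.5, 13) does not reach this height (z outside [9.5, 24.5]); the cube at (9.5, 11) is not intersected at this z (z outside [4, 24]); Merging all regions: only the 30×25 cube is present, so the union is just that shape — 1 connected region; the cube at (6, 13) does not reach this height (z outside [4.5, 7.5]); Taking the first minus the rest: none of the subtracted shapes is present at this height, so the result so far is unchanged — 1 connected region. The outline is a single polygon with 4 vertices. Extrusion per mm of travel: 0.4 × 0.25 / (π × 0.875²) = 0.041575. Accumulating E over each segment gives final E = 4.5733.

G0 X0.00 Y0.00 Z3.75
G1 X30.00 Y0.00 E1.2473
G1 X30.00 Y25.00 E2.2866
G1 X0.00 Y25.00 E3.5339
G1 X0.00 Y0.00 E4.5733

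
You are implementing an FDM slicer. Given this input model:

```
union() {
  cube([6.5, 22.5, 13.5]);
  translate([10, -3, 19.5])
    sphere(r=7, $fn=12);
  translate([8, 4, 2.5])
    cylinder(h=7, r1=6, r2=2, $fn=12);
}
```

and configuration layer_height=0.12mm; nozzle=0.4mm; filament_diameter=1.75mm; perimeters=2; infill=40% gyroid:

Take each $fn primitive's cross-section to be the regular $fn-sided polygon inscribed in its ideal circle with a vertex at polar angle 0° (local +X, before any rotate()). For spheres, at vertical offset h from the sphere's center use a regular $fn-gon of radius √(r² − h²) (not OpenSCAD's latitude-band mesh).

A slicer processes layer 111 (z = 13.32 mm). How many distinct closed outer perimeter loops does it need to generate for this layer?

At z = 13.32 mm: the cube is present — its section is the full 6.5×22.5 rectangle; the sphere at (10, -3): section is a regular 12-gon, circumradius = √(r²−h²) = √(7²−6.18²) = 3.287; the cone at (8, 4) is absent (z outside [2.5, 9.5]); Combining (union): the 2 present regions are separate (no shared area or edge), so areas and boundary lengths simply add and each stays a separate island — 2 connected regions. The result has 2 disconnected regions.

2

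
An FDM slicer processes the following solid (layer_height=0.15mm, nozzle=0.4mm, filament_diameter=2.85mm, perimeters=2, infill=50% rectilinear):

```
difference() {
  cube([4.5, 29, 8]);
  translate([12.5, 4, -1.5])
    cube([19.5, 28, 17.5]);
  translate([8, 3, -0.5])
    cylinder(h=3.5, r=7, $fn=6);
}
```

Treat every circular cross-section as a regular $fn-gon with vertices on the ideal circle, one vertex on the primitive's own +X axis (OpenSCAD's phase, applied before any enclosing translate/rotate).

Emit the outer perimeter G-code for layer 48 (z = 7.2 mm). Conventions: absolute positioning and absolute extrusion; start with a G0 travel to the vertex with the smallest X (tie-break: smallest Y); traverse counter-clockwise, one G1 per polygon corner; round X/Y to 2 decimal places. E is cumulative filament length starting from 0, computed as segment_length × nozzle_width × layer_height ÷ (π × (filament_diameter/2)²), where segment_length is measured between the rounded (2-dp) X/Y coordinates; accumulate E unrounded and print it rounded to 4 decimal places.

G0 X0.00 Y0.00 Z7.20
G1 X4.50 Y0.00 E0.0423
G1 X4.50 Y29.00 E0.3151
G1 X0.00 Y29.00 E0.3574
G1 X0.00 Y0.00 E0.6302

At z = 7.2 mm: the 4.5×29 cube contributes its full rectangle; the cube at (12.5, 4) is present — its section is the full 19.5×28 rectangle; the cylinder at (8, 3) does not reach this height (z outside [-0.5, 3]); Subtracting the remaining from the first: starting from the 4.5×29 cube, the 19.5×28 cube at (12.5, 4) misses the remaining region (no effect) — 1 connected region. The outline is a single polygon with 4 vertices. Extrusion per mm of travel: 0.4 × 0.15 / (π × 1.425²) = 0.009405. Accumulating E over each segment gives final E = 0.6302.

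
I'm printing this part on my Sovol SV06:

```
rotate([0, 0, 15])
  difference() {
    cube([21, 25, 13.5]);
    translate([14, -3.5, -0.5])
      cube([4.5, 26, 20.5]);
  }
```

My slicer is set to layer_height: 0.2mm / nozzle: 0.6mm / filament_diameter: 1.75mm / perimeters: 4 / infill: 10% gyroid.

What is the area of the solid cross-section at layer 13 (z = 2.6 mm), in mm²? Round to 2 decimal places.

423.75 mm²

At z = 2.6 mm: the 21×25 cube contributes its full rectangle (area 525.00 mm²); the 4.5×26 cube at (14, -3.5) contributes its full rectangle (area 117.00 mm²); Taking the first minus the rest: starting from the 21×25 cube (525.00 mm²), the 4.5×26 cube at (14, -3.5) partially overlaps it — only the 101.25 mm² overlap (of its 117.00 mm²) is removed, clipping the outline — area = 423.75 mm²; (rotated 15° about Z; rotation is an isometry so areas/perimeters/island counts are preserved). Overall, the cross-section is a single solid region. Net area = 423.75 mm².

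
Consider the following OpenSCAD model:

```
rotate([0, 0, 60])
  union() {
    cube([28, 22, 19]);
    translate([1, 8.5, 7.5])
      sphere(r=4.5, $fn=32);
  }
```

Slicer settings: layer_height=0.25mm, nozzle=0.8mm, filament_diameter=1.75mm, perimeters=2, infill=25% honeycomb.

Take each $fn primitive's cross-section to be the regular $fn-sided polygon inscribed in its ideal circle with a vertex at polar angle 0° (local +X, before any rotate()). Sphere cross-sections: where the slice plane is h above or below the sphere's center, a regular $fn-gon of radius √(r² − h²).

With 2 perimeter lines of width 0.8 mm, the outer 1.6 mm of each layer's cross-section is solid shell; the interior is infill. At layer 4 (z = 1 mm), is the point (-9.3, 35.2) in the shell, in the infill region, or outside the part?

outside

At z = 1 mm: the cube is present — its section is the full 28×22 rectangle; the sphere at (1, 8.5) is absent (|z−center|=6.500 > r=4.5); Combining (union): only the 28×22 cube is present, so the union is just that shape — 1 connected region; (whole slice rotated 60° about Z — lengths, areas and connectivity unchanged). Overall, the cross-section is a single solid region. Undo the 60° rotation: the query point maps to (25.834, 25.654) in the un-rotated model frame. The nearest boundary edge runs (28.00, 22.00)→(0.00, 22.00); distance from the point to it = 3.65 mm. The point is not inside any of the regions above, so it lies outside the cross-section (3.65 mm from the nearest boundary).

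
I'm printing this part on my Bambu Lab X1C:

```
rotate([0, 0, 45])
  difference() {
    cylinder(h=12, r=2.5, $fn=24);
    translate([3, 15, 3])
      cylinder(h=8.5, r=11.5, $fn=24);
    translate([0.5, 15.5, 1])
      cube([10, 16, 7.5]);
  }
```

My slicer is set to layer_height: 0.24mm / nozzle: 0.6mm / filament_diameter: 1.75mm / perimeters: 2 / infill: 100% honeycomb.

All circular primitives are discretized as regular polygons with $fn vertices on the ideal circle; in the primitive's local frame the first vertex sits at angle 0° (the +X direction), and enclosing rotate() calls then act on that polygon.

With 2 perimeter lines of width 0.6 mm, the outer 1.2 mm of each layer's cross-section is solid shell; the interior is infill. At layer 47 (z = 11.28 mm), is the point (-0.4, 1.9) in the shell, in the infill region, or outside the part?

shell

At z = 11.28 mm: the cylinder: section is a regular 24-gon, circumradius r=2.5; the cylinder at (3, 15): section is a regular 24-gon, circumradius r=11.5; the cube at (0.5, 15.5) is absent (z outside [1, 8.5]); After the difference (first − rest): starting from the r=2.5 cylinder, the r=11.5 cylinder at (3, 15) misses the remaining region (no effect) — 1 connected region; (whole slice rotated 45° about Z — lengths, areas and connectivity unchanged). Overall, the cross-section is a single solid region. Undo the 45° rotation: the query point maps to (1.061, 1.626) in the un-rotated model frame. The nearest boundary edge runs (1.25, 2.17)→(1.77, 1.77); distance from the point to it = 0.54 mm. The point is inside the cross-section, 0.54 mm from the nearest boundary — within the 1.2 mm shell band (2 × 0.6).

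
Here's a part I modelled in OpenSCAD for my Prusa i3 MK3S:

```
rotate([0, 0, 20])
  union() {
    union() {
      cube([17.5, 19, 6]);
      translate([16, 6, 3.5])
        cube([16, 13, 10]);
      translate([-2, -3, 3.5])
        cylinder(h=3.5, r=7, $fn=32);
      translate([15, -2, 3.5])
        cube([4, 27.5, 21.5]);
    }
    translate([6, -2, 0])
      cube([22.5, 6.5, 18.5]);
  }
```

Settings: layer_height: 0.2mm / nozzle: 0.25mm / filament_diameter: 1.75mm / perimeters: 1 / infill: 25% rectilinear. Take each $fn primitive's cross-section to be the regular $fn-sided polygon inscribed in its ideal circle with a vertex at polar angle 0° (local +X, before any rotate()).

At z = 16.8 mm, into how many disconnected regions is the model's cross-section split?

At z = 16.8 mm: the cube is absent (z outside [0, 6]); the cube at (16, 6) is absent (z outside [3.5, 13.5]); the cylinder at (-2, -3) does not reach this height (z outside [3.5, 7]); the 4×27.5 cube at (15, -2) contributes its full rectangle; Combining (union): only the 4×27.5 cube at (15, -2) is present, so the union is just that shape — 1 connected region; the 22.5×6.5 cube at (6, -2) contributes its full rectangle; Taking the union: the regions partially overlap (shared area 26.00 mm²), so overlapping operands fuse into one piece — 1 connected region; (rotated 20° about Z; rotation is an isometry so areas/perimeters/island counts are preserved). The result has 1 disconnected region.

1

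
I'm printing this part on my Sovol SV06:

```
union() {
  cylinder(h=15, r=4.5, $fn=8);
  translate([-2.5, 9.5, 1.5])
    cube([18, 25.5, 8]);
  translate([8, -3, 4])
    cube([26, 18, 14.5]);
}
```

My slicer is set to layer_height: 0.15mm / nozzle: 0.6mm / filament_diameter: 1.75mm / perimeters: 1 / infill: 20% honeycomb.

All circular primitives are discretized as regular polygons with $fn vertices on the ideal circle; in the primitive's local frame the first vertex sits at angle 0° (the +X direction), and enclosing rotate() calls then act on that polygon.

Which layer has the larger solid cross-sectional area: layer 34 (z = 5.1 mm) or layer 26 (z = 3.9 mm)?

layer 34 (z = 5.1 mm)

Layer 34 (z = 5.1): the cylinder: section is a regular 8-gon, circumradius r=4.5 (area = (8/2)·4.500²·sin(360°/8) = 57.28 mm²); the cube at (-2.5, 9.5) is present — its section is the full 18×25.5 rectangle (area 459.00 mm²); the cube at (8, -3) (footprint 26×18) is included at this height (area 468.00 mm²); Combining (union): the regions partially overlap — summed areas 984.28 mm² minus the doubly-counted overlap 41.25 mm² gives 943.03 mm² — area = 943.03 mm². So its area = 943.03 mm². Layer 26 (z = 3.9): the cylinder: section is a regular 8-gon, circumradius r=4.5 (area = (8/2)·4.500²·sin(360°/8) = 57.28 mm²); the cube at (-2.5, 9.5) (footprint 18×25.5) is included at this height (area 459.00 mm²); the cube at (8, -3) does not reach this height (z outside [4, 18.5]); Taking the union: the 2 present regions are separate (no shared area or edge), so areas and boundary lengths simply add and each stays a separate island — area = 516.28 mm². So its area = 516.28 mm². Layer 34 is larger (943.03 vs 516.28 mm²).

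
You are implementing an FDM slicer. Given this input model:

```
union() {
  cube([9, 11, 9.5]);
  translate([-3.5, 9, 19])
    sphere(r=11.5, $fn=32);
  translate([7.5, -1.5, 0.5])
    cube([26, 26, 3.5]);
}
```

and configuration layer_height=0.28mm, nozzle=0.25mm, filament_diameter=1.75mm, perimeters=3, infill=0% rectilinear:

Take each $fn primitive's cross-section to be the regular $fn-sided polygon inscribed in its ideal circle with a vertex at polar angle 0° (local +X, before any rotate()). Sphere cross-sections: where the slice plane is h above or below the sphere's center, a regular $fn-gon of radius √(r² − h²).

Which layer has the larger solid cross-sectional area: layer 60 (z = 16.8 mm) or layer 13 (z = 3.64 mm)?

Layer 60 (z = 16.8): the cube is not intersected at this z (z outside [0, 9.5]); the sphere at (-3.5, 9): section is a regular 32-gon, circumradius = √(r²−h²) = √(11.5²−2.2²) = 11.288 (area = (32/2)·11.288²·sin(360°/32) = 397.70 mm²); the cube at (7.5, -1.5) does not reach this height (z outside [0.5, 4]); Taking the union: only the r=11.5 sphere at (-3.5, 9) is present, so the union is just that shape — area = 397.70 mm². So its area = 397.70 mm². Layer 13 (z = 3.64): the cube (footprint 9×11) is included at this height (area 99.00 mm²); the sphere at (-3.5, 9) is not intersected at this z (|z−center|=15.360 > r=11.5); the cube at (7.5, -1.5) is present — its section is the full 26×26 rectangle (area 676.00 mm²); Merging all regions: the regions partially overlap — summed areas 775.00 mm² minus the doubly-counted overlap 16.50 mm² gives 758.50 mm² — area = 758.50 mm². So its area = 758.50 mm². Layer 13 is larger (758.50 vs 397.70 mm²).

layer 13 (z = 3.64 mm)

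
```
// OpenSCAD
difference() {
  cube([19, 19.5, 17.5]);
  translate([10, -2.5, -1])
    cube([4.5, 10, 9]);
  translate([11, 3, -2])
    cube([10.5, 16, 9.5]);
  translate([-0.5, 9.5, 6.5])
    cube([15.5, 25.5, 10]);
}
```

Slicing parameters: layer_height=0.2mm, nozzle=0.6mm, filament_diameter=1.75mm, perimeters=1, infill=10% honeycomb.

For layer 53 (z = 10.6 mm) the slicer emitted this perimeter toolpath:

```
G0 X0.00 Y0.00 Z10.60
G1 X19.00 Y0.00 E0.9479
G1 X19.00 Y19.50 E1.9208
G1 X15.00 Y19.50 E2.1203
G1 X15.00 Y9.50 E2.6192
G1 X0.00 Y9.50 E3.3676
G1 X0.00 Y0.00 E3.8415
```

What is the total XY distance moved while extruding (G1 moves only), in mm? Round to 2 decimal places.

77.00 mm

Sum the Euclidean lengths of each G1 segment: total = 77.00 mm.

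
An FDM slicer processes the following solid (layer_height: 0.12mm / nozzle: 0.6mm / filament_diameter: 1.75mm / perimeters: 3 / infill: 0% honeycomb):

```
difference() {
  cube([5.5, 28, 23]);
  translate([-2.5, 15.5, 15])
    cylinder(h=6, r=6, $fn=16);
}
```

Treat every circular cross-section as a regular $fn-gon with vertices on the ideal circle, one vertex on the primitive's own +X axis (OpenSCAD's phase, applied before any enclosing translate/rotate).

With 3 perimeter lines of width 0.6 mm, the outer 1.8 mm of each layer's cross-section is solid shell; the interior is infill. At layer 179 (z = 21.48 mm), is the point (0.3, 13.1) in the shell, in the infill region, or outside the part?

At z = 21.48 mm: the 5.5×28 cube contributes its full rectangle; the cylinder at (-2.5, 15.5) is not intersected at this z (z outside [15, 21]); Taking the first minus the rest: none of the subtracted shapes is present at this height, so the 5.5×28 cube is unchanged — 1 connected region. Overall, the cross-section is a single solid region. The nearest boundary edge runs (0.00, 28.00)→(0.00, 0.00); distance from the point to it = 0.30 mm. The point is inside the cross-section, 0.30 mm from the nearest boundary — within the 1.8 mm shell band (3 × 0.6).

shell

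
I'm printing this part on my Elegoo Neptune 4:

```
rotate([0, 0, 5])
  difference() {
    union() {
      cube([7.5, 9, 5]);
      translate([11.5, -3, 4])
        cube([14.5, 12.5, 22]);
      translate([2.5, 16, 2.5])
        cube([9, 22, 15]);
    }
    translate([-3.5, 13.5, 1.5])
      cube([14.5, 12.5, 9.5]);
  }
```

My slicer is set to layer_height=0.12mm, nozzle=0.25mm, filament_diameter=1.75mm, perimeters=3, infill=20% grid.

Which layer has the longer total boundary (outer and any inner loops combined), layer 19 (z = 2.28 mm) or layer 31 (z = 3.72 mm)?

Layer 19 (z = 2.28): the 7.5×9 cube contributes its full rectangle (perimeter 33.00 mm); the cube at (11.5, -3) is not intersected at this z (z outside [4, 26]); the cube at (2.5, 16) is absent (z outside [2.5, 17.5]); Merging all regions: only the 7.5×9 cube is present, so the union is just that shape — boundary = 33.00 mm; the cube at (-3.5, 13.5) (footprint 14.5×12.5) is included at this height (perimeter 54.00 mm); Taking the first minus the rest: starting from that combined region, the 14.5×12.5 cube at (-3.5, 13.5) misses the remaining region (no effect) — boundary = 33.00 mm; (rotated 5° about Z; rotation is an isometry so areas/perimeters/island counts are preserved). So its perimeter = 33.00 mm. Layer 31 (z = 3.72): the 7.5×9 cube contributes its full rectangle (perimeter 33.00 mm); the cube at (11.5, -3) is absent (z outside [4, 26]); the cube at (2.5, 16) is present — its section is the full 9×22 rectangle (perimeter 62.00 mm); Merging all regions: the 2 present regions are separate (no shared area or edge), so areas and boundary lengths simply add and each stays a separate island — boundary = 95.00 mm; the 14.5×12.5 cube at (-3.5, 13.5) contributes its full rectangle (perimeter 54.00 mm); After the difference (first − rest): starting from that combined region, the 14.5×12.5 cube at (-3.5, 13.5) partially overlaps it — only the 85.00 mm² overlap (of its 181.25 mm²) is removed, clipping the outline — boundary = 95.00 mm; (whole slice rotated 5° about Z — lengths, areas and connectivity unchanged). So its perimeter = 95.00 mm. Layer 31 is larger (95.00 vs 33.00 mm).

layer 31 (z = 3.72 mm)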